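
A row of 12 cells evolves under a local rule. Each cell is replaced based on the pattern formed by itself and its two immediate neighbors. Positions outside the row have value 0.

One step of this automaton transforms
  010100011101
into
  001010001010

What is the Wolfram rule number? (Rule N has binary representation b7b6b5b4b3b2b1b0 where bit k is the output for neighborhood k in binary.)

position 8: 111 → 1  (bit 7 = 1)
position 9: 110 → 0  (bit 6 = 0)
position 2: 101 → 1  (bit 5 = 1)
position 4: 100 → 1  (bit 4 = 1)
position 7: 011 → 0  (bit 3 = 0)
position 1: 010 → 0  (bit 2 = 0)
position 0: 001 → 0  (bit 1 = 0)
position 5: 000 → 0  (bit 0 = 0)
bits b7..b0 = 10110000 = 176

176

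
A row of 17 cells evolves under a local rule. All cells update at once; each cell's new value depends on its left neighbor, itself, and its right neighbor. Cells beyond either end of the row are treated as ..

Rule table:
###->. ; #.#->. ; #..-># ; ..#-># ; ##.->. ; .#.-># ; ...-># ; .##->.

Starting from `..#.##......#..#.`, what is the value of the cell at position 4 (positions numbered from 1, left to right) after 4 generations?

###...###########
...###...........
###...###########  (repeats generation 1; period 2)
generation 4: ...###...........
position 4 holds #

#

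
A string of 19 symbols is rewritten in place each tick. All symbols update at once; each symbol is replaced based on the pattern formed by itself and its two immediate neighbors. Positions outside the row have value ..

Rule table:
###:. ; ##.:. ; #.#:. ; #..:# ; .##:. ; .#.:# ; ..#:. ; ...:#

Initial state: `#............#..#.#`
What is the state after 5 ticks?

############.##.#.#
................#.#
###############.#.#
................#.#  (repeats tick 2; period 2)
tick 5: ###############.#.#

###############.#.#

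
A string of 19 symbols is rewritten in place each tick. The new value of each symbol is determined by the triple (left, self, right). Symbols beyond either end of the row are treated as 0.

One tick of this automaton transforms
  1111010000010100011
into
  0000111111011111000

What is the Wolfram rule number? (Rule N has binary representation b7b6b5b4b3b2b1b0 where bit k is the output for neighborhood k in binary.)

position 1: 111 → 0  (bit 7 = 0)
position 3: 110 → 0  (bit 6 = 0)
position 4: 101 → 1  (bit 5 = 1)
position 6: 100 → 1  (bit 4 = 1)
position 0: 011 → 0  (bit 3 = 0)
position 5: 010 → 1  (bit 2 = 1)
position 10: 001 → 0  (bit 1 = 0)
position 7: 000 → 1  (bit 0 = 1)
bits b7..b0 = 00110101 = 53

53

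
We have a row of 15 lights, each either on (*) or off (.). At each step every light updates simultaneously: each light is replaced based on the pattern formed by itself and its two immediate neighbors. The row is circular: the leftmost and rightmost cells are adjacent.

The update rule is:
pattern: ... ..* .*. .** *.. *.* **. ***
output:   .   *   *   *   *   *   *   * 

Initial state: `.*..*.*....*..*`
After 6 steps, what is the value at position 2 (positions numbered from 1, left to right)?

********..*****
***************
***************  (fixed point — unchanged through step 6)
position 2 holds *

*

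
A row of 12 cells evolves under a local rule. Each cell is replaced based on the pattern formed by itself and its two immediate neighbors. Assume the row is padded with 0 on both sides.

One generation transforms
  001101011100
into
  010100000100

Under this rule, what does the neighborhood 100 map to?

At position 10 the neighborhood is 100; the next row has 0 there.

0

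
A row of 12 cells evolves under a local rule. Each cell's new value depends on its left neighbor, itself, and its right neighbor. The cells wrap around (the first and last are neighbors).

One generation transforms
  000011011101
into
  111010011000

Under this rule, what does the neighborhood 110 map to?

0

At position 5 the neighborhood is 110; the next row has 0 there.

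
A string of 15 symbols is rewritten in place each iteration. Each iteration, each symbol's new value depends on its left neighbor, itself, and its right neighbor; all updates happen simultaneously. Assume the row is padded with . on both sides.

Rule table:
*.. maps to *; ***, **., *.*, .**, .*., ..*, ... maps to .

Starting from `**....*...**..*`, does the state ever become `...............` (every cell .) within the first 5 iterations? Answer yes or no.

..*....*....*..
...*....*....*.
....*....*....*
.....*....*....
......*....*...
iteration 5 is ......*....*..., still not uniform .

no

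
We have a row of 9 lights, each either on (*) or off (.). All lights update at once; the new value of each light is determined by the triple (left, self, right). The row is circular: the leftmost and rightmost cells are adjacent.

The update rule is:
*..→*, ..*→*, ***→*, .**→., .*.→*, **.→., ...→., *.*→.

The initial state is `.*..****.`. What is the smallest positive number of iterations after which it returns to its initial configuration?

iteration 1: ****.**.*
iteration 2: ***......
iteration 3: .*.*....*
iteration 4: .*.**..**
iteration 5: .*...**..
iteration 6: ***.*..*.
iteration 7: .*..****.

7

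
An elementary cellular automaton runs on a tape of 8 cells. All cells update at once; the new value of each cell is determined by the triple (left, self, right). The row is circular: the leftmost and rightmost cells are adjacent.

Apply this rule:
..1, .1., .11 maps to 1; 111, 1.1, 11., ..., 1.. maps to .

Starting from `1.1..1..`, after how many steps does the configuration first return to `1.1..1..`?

step 1: 1.1.11.1
step 2: ..1.1..1
step 3: .11.1.11
step 4: .1..1.1.
step 5: 11.11.1.
step 6: 1..1..1.
step 7: 1.11.11.
step 8: 1.1..1..

8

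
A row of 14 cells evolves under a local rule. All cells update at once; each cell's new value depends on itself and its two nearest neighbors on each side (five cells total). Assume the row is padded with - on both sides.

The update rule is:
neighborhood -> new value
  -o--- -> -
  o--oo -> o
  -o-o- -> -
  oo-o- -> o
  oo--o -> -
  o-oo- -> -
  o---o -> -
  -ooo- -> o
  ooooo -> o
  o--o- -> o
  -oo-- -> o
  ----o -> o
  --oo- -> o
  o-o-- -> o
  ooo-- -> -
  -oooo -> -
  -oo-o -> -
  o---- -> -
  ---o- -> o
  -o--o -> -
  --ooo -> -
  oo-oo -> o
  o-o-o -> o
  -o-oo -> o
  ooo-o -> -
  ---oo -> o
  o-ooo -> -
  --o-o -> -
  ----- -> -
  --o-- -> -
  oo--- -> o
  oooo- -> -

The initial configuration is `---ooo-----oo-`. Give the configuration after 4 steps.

-oo-o-o--ooooo
oo-oo-o-o--o--
o-o--oo-o-o---
--o-oo-oo-o---

--o-oo-oo-o---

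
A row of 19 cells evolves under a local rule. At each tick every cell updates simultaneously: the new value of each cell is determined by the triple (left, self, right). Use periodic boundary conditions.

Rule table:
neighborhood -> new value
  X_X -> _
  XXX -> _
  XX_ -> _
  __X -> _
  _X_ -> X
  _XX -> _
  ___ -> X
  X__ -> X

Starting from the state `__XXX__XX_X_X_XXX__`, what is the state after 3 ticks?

X____X____X_X____XX
_XXX_XXXX_X_XXXX___
__________X_____XXX

__________X_____XXX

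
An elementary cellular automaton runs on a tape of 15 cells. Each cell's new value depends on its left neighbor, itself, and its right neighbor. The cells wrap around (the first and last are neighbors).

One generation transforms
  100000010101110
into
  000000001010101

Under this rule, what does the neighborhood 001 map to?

0

At position 6 the neighborhood is 001; the next row has 0 there.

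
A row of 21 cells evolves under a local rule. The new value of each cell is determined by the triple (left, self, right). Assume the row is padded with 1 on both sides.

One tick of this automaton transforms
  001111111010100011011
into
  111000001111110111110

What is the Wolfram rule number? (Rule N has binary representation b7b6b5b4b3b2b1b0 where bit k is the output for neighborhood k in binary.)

126

position 3: 111 → 0  (bit 7 = 0)
position 8: 110 → 1  (bit 6 = 1)
position 9: 101 → 1  (bit 5 = 1)
position 0: 100 → 1  (bit 4 = 1)
position 2: 011 → 1  (bit 3 = 1)
position 10: 010 → 1  (bit 2 = 1)
position 1: 001 → 1  (bit 1 = 1)
position 14: 000 → 0  (bit 0 = 0)
bits b7..b0 = 01111110 = 126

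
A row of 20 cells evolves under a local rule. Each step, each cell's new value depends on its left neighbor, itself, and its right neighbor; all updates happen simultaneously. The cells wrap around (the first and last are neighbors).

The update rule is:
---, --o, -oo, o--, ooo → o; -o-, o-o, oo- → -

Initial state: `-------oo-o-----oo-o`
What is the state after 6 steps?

step 1: oooooooo---oooooo---
step 2: ooooooo-oooooooo-ooo
step 3: oooooo--ooooooo--ooo
step 4: ooooo-oooooooo-ooooo
step 5: oooo--ooooooo--ooooo
step 6: ooo-oooooooo-ooooooo

ooo-oooooooo-ooooooo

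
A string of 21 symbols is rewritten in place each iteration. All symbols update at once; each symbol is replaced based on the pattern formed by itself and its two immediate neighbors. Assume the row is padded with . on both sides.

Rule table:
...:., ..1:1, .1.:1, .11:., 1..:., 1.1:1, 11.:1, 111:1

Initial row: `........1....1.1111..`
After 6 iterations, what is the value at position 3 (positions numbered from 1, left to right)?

.......11...111.111..
......1.1..1.111.11..
.....1111.111.111.1..
....1.1111.111.1111..
...111.1111.111.111..
..1.111.1111.111.11..
position 3 holds 1

1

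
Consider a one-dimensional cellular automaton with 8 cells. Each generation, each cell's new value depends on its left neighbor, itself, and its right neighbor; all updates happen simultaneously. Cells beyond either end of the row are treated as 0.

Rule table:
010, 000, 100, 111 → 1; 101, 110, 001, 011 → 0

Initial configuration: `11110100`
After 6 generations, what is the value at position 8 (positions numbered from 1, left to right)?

0

01100111
00010010
11011011
00000000
11111111
01111110
position 8 holds 0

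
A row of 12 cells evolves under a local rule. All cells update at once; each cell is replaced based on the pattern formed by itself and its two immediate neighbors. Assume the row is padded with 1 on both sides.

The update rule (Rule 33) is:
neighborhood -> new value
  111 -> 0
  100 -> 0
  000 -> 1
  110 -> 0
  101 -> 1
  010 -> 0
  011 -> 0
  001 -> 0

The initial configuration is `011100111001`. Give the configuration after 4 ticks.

011111111100

100000000000
001111111110
000000000001
011111111100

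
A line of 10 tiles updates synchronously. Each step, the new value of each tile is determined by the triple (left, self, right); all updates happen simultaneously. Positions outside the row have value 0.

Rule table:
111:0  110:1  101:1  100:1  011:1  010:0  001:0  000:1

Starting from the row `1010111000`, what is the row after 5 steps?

0011111001

0101101111
0011111001
1010001100
0101101111  (repeats step 1; period 3)
step 5: 0011111001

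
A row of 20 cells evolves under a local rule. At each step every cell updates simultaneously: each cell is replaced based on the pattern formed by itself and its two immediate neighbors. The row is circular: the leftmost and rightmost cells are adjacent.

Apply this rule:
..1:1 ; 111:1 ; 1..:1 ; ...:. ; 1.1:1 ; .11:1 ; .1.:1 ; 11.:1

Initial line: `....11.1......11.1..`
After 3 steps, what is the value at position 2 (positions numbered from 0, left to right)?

step 1: ...111111....111111.
step 2: ..11111111..11111111
step 3: 11111111111111111111
position 2 holds 1

1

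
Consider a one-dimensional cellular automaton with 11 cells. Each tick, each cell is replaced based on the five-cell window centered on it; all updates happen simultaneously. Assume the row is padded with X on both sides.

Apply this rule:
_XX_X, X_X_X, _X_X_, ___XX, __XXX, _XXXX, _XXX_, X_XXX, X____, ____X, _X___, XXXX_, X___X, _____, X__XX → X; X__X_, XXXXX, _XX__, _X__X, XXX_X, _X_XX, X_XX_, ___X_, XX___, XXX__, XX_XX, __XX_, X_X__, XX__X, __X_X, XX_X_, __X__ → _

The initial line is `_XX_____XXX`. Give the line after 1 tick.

____XXXXXX_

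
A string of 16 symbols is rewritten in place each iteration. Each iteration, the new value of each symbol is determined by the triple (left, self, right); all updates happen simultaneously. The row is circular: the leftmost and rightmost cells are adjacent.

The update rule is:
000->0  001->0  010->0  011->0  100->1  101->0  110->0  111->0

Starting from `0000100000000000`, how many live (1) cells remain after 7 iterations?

1

0000010000000000
0000001000000000
0000000100000000
0000000010000000
0000000001000000
0000000000100000
0000000000010000
count of 1: 1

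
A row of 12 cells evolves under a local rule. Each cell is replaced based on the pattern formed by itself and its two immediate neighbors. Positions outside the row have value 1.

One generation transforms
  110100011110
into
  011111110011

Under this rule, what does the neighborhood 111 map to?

0

At position 0 the neighborhood is 111; the next row has 0 there.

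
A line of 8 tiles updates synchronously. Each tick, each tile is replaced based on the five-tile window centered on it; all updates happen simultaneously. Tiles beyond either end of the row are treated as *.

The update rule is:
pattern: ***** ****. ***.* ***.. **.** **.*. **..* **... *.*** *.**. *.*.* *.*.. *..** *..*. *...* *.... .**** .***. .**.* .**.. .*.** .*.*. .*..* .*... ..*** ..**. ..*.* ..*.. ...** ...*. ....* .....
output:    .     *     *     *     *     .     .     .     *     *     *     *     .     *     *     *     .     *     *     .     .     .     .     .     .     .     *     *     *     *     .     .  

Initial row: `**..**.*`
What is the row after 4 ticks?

tick 1: **...***
tick 2: **.**...
tick 3: ****..**
tick 4: ..**....

..**....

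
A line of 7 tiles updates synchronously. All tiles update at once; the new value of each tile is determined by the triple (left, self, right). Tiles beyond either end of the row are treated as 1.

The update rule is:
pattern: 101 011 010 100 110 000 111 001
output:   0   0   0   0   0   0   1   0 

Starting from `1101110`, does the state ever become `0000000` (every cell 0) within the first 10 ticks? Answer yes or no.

yes

1000100
0000000
all cells are 0 at tick 2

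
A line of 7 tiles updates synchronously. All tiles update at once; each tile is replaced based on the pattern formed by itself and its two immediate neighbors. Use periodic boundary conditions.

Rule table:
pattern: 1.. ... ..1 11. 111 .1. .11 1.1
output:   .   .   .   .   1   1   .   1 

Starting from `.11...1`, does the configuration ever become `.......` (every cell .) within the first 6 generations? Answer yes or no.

yes

1.....1
.......
all cells are . at generation 2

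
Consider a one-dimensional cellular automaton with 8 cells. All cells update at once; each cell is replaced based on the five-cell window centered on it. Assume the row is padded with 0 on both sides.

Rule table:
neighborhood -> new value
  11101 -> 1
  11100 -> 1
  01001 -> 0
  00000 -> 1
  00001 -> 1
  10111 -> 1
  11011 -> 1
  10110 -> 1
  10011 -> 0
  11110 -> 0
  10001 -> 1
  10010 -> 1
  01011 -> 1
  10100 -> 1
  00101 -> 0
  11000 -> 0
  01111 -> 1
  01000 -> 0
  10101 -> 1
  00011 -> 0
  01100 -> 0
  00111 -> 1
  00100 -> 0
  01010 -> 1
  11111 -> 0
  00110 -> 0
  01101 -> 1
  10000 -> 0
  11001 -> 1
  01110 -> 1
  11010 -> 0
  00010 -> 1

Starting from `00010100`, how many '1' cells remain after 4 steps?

3

11101100
11111000
11001001
00110010
count of 1: 3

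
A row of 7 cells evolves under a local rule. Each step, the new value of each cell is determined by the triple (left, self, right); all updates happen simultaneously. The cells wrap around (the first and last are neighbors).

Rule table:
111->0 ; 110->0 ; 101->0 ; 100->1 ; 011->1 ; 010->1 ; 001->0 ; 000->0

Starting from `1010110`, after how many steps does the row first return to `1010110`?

1010100
1010110

2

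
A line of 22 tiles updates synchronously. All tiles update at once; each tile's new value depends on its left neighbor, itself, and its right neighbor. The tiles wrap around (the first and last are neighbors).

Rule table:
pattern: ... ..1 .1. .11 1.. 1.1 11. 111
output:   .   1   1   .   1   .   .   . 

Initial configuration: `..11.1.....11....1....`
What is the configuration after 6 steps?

.....11...1..111111.1.

.1...11...1..1..111...
111.1..1.1111111...1..
....1111........1.1111
1..1....1......11.....
11111..111....1..1...1
.....11...1..111111.1.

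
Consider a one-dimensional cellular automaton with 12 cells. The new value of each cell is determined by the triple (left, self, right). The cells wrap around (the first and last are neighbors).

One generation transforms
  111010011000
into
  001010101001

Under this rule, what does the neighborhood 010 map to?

At position 4 the neighborhood is 010; the next row has 1 there.

1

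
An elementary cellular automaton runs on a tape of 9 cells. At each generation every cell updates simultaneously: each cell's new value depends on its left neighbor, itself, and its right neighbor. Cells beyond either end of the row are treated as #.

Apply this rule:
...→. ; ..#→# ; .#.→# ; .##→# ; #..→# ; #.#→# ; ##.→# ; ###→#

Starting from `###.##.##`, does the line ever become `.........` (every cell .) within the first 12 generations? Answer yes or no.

generation 1: #########
generation 2: #########  (fixed point — unchanged through generation 12)
generation 12 is #########, still not uniform .

no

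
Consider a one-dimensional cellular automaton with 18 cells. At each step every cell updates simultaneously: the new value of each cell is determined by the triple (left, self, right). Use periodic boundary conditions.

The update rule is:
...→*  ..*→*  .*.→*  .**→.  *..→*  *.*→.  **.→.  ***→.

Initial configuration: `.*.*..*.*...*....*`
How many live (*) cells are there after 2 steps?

1

.*.****.**********
.*................
count of *: 1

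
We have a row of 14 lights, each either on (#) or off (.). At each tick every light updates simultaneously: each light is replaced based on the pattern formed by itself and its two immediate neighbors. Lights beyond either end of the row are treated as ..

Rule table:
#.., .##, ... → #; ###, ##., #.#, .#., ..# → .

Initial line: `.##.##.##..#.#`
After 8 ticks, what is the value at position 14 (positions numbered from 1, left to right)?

.#..#..#.#....
..#..#....####
#..#..###.#...
.#..#.#....###
..#....###.#..
#..###.#....##
.#.#....###.#.
....###.#....#
position 14 holds #

#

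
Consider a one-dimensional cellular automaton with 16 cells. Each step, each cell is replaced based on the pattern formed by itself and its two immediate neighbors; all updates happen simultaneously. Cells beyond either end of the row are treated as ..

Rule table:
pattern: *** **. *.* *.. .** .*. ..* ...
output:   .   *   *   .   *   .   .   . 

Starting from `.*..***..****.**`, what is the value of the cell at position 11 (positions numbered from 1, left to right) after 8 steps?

....*.*..*..****
.....*......*..*
................
................  (fixed point — unchanged through step 8)
position 11 holds .

.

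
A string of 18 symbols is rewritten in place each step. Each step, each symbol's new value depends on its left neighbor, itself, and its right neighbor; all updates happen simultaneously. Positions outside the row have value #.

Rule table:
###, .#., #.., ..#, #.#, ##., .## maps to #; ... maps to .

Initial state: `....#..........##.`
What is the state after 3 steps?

#..###........####
#######......#####
########....######

########....######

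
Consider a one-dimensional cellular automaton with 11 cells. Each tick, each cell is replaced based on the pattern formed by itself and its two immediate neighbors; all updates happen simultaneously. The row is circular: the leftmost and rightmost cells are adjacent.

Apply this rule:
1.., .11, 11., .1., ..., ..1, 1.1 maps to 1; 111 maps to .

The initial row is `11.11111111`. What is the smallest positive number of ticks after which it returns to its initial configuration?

2

.111.......
11.11111111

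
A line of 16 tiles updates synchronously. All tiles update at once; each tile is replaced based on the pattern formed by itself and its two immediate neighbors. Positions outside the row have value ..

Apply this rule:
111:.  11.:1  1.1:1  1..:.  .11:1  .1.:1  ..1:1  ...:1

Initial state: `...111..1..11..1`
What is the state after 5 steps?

1111.1.11.111.11
1..11111111.1111
1.11......111..1
1111.111111.1.11
1..111....111111

1..111....111111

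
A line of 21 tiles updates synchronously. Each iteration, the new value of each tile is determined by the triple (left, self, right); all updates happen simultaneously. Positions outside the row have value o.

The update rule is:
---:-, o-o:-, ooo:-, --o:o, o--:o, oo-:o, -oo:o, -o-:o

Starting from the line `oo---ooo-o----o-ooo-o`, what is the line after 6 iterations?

-oo-oo-o-o----o-o-o-o

iteration 1: -oo-oo-o-oo--oo-o-o-o
iteration 2: -oo-oo-o-oooooo-o-o-o
iteration 3: -oo-oo-o-o----o-o-o-o
iteration 4: -oo-oo-o-oo--oo-o-o-o  (repeats iteration 1; period 3)
iteration 6: -oo-oo-o-o----o-o-o-o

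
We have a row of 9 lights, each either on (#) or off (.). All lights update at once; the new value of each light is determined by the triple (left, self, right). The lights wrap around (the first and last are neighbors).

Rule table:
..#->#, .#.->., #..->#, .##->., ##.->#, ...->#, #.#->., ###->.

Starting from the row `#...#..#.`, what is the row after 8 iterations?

#..####..

iteration 1: .###.##..
iteration 2: #..#..###
iteration 3: ###.##...
iteration 4: ..#..####
iteration 5: ##.##...#
iteration 6: .#..####.
iteration 7: #.##...##
iteration 8: #..####..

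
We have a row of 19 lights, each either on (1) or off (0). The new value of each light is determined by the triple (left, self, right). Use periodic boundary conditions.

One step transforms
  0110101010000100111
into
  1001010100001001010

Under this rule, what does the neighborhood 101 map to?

At position 0 the neighborhood is 101; the next row has 1 there.

1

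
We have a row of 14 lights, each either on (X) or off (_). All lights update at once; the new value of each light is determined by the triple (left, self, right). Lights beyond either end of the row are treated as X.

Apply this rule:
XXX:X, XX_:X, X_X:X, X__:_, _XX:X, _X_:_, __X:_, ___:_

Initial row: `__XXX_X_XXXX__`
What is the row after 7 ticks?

__XXXX_XXXXX__
__XXXXXXXXXX__
__XXXXXXXXXX__  (fixed point — unchanged through tick 7)

__XXXXXXXXXX__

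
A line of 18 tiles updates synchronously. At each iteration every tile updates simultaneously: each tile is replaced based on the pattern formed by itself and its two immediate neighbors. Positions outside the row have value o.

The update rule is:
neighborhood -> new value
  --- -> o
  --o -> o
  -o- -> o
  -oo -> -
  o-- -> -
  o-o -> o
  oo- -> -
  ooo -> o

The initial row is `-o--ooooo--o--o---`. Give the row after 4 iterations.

ooooo--o--o--o-o-o

oo-o-ooo--oo-oo-oo
o-ooo-o--o--o--o-o
-o-o-oo-oo-oo-ooo-
ooooo--o--o--o-o-o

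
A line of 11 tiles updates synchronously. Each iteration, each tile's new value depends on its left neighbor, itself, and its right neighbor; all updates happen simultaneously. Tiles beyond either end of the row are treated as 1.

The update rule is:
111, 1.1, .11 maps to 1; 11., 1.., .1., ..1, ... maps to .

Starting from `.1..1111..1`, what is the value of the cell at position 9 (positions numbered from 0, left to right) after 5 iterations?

.

1...111...1
....11....1
....1.....1
..........1
..........1
position 9 holds .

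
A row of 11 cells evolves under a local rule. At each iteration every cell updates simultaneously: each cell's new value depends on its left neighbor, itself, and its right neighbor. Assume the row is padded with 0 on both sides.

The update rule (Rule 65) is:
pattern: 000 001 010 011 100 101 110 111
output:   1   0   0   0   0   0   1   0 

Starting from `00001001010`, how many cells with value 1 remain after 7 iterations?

5

11100000000
00101111111
10000000001
00111111100
10000000101
00111110000
10000010111
count of 1: 5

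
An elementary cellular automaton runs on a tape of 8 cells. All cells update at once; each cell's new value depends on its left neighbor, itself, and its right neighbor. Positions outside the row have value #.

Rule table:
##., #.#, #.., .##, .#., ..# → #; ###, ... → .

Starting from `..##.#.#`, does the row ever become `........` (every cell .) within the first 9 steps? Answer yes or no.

step 1: ########
step 2: ........
all cells are . at step 2

yes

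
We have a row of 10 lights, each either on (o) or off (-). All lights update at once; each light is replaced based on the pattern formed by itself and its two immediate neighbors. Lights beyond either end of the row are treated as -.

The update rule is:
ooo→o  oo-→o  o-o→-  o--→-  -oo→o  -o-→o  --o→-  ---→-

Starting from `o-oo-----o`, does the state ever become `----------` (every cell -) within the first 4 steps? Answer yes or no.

o-oo-----o  (fixed point — unchanged through step 4)
step 4 is o-oo-----o, still not uniform -

no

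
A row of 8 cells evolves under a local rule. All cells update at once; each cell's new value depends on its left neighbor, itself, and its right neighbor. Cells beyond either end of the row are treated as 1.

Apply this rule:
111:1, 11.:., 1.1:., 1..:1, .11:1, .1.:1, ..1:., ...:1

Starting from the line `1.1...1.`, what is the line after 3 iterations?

..111.1.
1.11..1.
..1.1.1.

..1.1.1.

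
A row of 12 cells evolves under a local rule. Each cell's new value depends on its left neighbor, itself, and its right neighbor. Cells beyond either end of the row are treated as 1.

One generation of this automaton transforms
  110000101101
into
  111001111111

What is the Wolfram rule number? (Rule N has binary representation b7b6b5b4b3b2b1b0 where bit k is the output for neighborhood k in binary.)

254

position 0: 111 → 1  (bit 7 = 1)
position 1: 110 → 1  (bit 6 = 1)
position 7: 101 → 1  (bit 5 = 1)
position 2: 100 → 1  (bit 4 = 1)
position 8: 011 → 1  (bit 3 = 1)
position 6: 010 → 1  (bit 2 = 1)
position 5: 001 → 1  (bit 1 = 1)
position 3: 000 → 0  (bit 0 = 0)
bits b7..b0 = 11111110 = 254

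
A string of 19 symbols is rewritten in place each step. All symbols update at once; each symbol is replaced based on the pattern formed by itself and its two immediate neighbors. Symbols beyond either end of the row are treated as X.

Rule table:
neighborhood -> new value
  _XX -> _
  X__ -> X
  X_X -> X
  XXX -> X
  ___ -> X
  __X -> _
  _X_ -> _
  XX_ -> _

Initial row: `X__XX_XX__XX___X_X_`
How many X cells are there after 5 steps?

7

_X___X__X___XX__X_X
X_XX__X__XX___X__X_
_X__X__X___XX__X__X
X_X__X__XX___X__X__
_X_X__X___XX__X__X_
count of X: 7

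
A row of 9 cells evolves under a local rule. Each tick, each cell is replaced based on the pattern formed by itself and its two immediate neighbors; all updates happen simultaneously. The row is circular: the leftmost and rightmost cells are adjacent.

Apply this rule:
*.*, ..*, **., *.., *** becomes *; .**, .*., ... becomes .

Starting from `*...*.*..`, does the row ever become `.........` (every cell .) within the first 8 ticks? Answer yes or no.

.*.*.*.**
*.*.*.*.*
**.*.*.*.
.**.*.*.*
*.**.*.*.
.*.**.*.*
*.*.**.*.
.*.*.**.*
tick 8 is .*.*.**.*, still not uniform .

no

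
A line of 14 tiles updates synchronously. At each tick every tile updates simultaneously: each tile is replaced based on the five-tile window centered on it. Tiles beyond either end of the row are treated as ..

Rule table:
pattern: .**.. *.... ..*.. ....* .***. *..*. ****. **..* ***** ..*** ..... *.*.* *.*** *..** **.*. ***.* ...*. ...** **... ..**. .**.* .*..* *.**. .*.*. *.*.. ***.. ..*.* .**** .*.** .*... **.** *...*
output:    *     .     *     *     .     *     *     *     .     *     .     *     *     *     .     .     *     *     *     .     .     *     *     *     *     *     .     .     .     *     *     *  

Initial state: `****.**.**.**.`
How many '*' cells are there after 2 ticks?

9

tick 1: *.*.**.**.****
tick 2: .**.*.**.**.**
count of *: 9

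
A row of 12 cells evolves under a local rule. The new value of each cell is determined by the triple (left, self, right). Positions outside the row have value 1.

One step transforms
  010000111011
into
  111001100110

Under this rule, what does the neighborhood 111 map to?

0

At position 7 the neighborhood is 111; the next row has 0 there.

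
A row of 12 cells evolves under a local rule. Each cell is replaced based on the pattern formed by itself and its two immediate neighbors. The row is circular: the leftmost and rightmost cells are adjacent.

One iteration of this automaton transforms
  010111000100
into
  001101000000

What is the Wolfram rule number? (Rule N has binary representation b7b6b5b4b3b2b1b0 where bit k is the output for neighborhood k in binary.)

position 4: 111 → 0  (bit 7 = 0)
position 5: 110 → 1  (bit 6 = 1)
position 2: 101 → 1  (bit 5 = 1)
position 6: 100 → 0  (bit 4 = 0)
position 3: 011 → 1  (bit 3 = 1)
position 1: 010 → 0  (bit 2 = 0)
position 0: 001 → 0  (bit 1 = 0)
position 7: 000 → 0  (bit 0 = 0)
bits b7..b0 = 01101000 = 104

104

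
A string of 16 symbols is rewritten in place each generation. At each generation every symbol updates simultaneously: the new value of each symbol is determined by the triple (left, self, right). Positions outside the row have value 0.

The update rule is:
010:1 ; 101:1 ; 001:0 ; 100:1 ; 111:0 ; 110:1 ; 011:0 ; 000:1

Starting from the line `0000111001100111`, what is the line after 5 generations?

1110001100110001
0011100110011101
1000110011000111
1110011001110001
0011001100011101

0011001100011101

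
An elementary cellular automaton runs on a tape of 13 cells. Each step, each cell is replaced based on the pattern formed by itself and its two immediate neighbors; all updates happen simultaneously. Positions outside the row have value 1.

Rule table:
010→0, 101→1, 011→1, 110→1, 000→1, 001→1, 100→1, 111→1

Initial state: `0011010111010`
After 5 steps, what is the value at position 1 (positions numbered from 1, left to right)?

step 1: 1111101111101
step 2: 1111111111111
step 3: 1111111111111  (fixed point — unchanged through step 5)
position 1 holds 1

1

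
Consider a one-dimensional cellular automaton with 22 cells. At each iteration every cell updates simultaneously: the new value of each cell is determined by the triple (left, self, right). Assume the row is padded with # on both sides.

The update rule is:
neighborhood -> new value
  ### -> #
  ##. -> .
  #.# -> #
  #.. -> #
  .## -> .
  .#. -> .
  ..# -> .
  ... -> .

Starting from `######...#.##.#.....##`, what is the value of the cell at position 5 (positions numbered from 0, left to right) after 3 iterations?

iteration 1: #####.#...#..#.#.....#
iteration 2: ####.#.#...#..#.#.....
iteration 3: ###.#.#.#...#..#.#....
position 5 holds .

.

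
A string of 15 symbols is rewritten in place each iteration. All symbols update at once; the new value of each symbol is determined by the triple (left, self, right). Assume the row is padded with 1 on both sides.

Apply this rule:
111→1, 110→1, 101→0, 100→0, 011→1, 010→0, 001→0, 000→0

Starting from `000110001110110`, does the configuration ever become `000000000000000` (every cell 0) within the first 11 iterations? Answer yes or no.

000110001110110  (fixed point — unchanged through iteration 11)
iteration 11 is 000110001110110, still not uniform 0

no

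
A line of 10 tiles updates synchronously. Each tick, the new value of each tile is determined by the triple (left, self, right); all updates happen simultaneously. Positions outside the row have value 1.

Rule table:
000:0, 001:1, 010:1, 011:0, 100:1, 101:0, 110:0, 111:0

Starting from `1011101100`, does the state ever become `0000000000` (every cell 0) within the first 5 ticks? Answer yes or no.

no

0000000011
1000000100
0100001111
0110010000
0001111001
tick 5 is 0001111001, still not uniform 0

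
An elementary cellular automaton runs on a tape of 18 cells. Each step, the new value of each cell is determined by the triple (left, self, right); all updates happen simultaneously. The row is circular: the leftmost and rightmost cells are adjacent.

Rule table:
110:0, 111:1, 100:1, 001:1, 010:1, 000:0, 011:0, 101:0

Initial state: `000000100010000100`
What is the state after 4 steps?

000001110111001110
000010100010110101
100110110110000101
011000000001001100

011000000001001100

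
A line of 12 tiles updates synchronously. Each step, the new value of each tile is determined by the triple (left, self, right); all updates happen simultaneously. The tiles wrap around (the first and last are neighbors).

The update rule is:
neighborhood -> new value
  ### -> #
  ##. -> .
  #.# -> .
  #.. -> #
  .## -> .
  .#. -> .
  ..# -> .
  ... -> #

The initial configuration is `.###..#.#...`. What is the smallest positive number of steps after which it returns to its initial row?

3

..#.#....###
#....###..#.
.###..#.#...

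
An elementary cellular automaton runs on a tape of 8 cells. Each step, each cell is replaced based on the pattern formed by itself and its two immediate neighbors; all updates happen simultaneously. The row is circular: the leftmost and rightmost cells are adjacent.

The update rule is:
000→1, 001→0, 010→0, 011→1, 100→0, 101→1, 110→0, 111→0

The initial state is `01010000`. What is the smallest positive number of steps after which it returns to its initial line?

00100111
00000100
11110001
00000101
01110010
01000000
00011111
01010000

8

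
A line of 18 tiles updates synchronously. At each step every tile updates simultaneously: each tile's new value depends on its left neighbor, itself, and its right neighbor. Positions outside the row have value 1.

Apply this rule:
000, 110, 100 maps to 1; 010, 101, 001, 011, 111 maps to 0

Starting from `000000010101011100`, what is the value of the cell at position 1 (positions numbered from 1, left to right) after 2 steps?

111111000000000110
000001111111110010
position 1 holds 0

0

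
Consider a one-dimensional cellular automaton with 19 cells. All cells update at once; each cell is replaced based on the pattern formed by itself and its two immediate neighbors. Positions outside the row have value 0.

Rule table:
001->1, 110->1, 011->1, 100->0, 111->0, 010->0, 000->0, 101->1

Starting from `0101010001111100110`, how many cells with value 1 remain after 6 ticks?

tick 1: 1010100011000101110
tick 2: 0101000111001011010
tick 3: 1010001101010111100
tick 4: 0100011110101100100
tick 5: 1000110011011101000
tick 6: 0001110111110110000
count of 1: 10

10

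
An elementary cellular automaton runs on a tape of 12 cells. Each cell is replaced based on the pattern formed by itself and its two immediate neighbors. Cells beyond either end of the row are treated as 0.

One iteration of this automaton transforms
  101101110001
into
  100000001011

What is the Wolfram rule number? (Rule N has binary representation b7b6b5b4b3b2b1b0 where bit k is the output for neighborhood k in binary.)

22

position 6: 111 → 0  (bit 7 = 0)
position 3: 110 → 0  (bit 6 = 0)
position 1: 101 → 0  (bit 5 = 0)
position 8: 100 → 1  (bit 4 = 1)
position 2: 011 → 0  (bit 3 = 0)
position 0: 010 → 1  (bit 2 = 1)
position 10: 001 → 1  (bit 1 = 1)
position 9: 000 → 0  (bit 0 = 0)
bits b7..b0 = 00010110 = 22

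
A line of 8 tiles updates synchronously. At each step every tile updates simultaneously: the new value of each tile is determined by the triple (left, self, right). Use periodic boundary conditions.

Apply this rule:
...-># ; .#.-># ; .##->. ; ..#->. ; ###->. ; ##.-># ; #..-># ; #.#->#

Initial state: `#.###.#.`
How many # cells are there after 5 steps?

##..####
.##.....
..######
#......#
######..
count of #: 6

6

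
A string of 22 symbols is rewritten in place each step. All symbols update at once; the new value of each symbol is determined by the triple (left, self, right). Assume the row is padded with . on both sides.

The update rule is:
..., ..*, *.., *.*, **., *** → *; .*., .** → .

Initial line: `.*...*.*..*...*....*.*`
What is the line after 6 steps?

*.***.*.**.***.****.*.
.*.***.*.**.***.****.*
*.*.***.*.**.***.****.
.*.*.***.*.**.***.****
*.*.*.***.*.**.***.***
.*.*.*.***.*.**.***.**

.*.*.*.***.*.**.***.**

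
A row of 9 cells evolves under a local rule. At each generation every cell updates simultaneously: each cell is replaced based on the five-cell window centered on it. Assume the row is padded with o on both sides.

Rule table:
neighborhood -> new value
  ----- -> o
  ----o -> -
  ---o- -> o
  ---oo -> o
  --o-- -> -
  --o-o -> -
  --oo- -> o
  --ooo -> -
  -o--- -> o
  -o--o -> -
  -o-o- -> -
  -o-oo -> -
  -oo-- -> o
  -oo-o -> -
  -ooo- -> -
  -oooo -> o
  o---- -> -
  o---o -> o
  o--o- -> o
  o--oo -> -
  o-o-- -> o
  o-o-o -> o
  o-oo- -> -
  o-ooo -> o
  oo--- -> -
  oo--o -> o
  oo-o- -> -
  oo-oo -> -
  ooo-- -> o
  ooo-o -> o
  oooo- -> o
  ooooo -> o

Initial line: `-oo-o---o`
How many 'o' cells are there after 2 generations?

----oooo-
---o-ooo-
count of o: 4

4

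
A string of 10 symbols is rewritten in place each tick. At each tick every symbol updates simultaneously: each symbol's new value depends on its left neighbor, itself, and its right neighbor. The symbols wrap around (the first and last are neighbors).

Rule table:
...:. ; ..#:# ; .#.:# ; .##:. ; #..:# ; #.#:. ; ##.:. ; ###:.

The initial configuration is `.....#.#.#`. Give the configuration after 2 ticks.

#...##.#.#
.#.#...#..

.#.#...#..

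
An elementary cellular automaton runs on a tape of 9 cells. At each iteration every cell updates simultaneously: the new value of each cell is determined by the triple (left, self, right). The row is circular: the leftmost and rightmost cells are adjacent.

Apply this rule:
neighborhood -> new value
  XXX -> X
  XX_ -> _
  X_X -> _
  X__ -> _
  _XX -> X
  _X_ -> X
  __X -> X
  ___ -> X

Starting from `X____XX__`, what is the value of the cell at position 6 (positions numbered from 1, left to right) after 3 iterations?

X_XXXX__X
__XXX__XX
_XXX__XX_
position 6 holds _

_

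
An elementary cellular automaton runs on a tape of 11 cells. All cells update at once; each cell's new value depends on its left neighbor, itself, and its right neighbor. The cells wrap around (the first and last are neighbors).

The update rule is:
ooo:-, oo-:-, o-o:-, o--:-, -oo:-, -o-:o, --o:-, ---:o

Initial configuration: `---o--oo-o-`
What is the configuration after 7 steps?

oo-o-----o-
---o-ooo-o-
oo-o-----o-  (repeats step 1; period 2)
step 7: oo-o-----o-

oo-o-----o-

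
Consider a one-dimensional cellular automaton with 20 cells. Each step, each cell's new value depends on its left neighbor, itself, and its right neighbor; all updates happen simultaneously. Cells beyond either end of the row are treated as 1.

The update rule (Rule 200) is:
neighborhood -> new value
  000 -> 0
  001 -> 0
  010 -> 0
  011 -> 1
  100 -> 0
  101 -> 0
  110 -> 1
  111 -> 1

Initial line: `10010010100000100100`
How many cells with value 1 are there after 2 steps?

step 1: 10000000000000000000
step 2: 10000000000000000000
count of 1: 1

1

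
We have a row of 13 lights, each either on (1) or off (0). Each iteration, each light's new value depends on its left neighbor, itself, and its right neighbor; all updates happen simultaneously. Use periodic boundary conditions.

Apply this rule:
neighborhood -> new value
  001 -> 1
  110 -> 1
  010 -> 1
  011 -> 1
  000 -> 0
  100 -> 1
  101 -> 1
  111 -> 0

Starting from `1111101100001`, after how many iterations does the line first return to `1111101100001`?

iteration 1: 0000111110011
iteration 2: 1001100011111
iteration 3: 1111110110000
iteration 4: 1000011111001
iteration 5: 1100110001111
iteration 6: 0111111011000
iteration 7: 1100001111100
iteration 8: 1110011000111
iteration 9: 0011111101100
iteration 10: 0110000111110
iteration 11: 1111001100011
iteration 12: 0001111110110
iteration 13: 0011000011111
iteration 14: 1111100110001
iteration 15: 0000111111011
iteration 16: 1001100001111
iteration 17: 1111110011000
iteration 18: 1000011111101
iteration 19: 1100110000111
iteration 20: 0111111001100
iteration 21: 1100001111110
iteration 22: 1110011000011
iteration 23: 0011111100110
iteration 24: 0110000111111
iteration 25: 1111001100001
iteration 26: 0001111110011
iteration 27: 1011000011111
iteration 28: 1111100110000
iteration 29: 1000111111001
iteration 30: 1101100001111
iteration 31: 0111110011000
iteration 32: 1100011111100
iteration 33: 1110110000111
iteration 34: 0011111001100
iteration 35: 0110001111110
iteration 36: 1111011000011
iteration 37: 0001111100110
iteration 38: 0011000111111
iteration 39: 1111101100001

39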